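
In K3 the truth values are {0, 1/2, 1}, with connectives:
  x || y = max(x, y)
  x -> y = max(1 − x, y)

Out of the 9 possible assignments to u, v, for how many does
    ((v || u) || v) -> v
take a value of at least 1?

4

u = 0, v = 0 ↦ 1  ≥
u = 0, v = 1/2 ↦ 1/2  <
u = 0, v = 1 ↦ 1  ≥
u = 1/2, v = 0 ↦ 1/2  <
u = 1/2, v = 1/2 ↦ 1/2  <
u = 1/2, v = 1 ↦ 1  ≥
u = 1, v = 0 ↦ 0  <
u = 1, v = 1/2 ↦ 1/2  <
u = 1, v = 1 ↦ 1  ≥
So 4 of the 9 assignments meet the threshold.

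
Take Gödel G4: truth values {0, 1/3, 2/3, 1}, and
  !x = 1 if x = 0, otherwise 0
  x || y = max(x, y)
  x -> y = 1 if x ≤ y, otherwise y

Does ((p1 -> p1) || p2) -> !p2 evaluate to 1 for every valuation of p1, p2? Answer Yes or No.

No

Counterexample: take p1 = 0, p2 = 1/3.
p1 -> p1 = 0 -> 0 = 1
(p1 -> p1) || p2 = 1 || 1/3 = 1
!p2 = !1/3 = 0
((p1 -> p1) || p2) -> !p2 = 1 -> 0 = 0
This gives 0 ≠ 1.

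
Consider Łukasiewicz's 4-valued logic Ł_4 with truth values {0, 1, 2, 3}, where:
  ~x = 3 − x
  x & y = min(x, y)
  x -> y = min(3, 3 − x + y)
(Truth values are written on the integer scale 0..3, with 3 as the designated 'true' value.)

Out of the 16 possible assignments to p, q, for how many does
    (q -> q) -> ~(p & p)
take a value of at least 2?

8

p = 0, q = 0 ↦ 3  ≥
p = 0, q = 1 ↦ 3  ≥
p = 0, q = 2 ↦ 3  ≥
p = 0, q = 3 ↦ 3  ≥
p = 1, q = 0 ↦ 2  ≥
p = 1, q = 1 ↦ 2  ≥
p = 1, q = 2 ↦ 2  ≥
p = 1, q = 3 ↦ 2  ≥
p = 2, q = 0 ↦ 1  <
p = 2, q = 1 ↦ 1  <
p = 2, q = 2 ↦ 1  <
p = 2, q = 3 ↦ 1  <
p = 3, q = 0 ↦ 0  <
p = 3, q = 1 ↦ 0  <
p = 3, q = 2 ↦ 0  <
p = 3, q = 3 ↦ 0  <
So 8 of the 16 assignments meet the threshold.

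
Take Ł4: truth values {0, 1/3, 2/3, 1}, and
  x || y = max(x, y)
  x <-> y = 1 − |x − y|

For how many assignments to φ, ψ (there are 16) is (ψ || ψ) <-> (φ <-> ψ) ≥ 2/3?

φ = 0, ψ = 0 ↦ 0  <
φ = 0, ψ = 1/3 ↦ 2/3  ≥
φ = 0, ψ = 2/3 ↦ 2/3  ≥
φ = 0, ψ = 1 ↦ 0  <
φ = 1/3, ψ = 0 ↦ 1/3  <
φ = 1/3, ψ = 1/3 ↦ 1/3  <
φ = 1/3, ψ = 2/3 ↦ 1  ≥
φ = 1/3, ψ = 1 ↦ 1/3  <
φ = 2/3, ψ = 0 ↦ 2/3  ≥
φ = 2/3, ψ = 1/3 ↦ 2/3  ≥
φ = 2/3, ψ = 2/3 ↦ 2/3  ≥
φ = 2/3, ψ = 1 ↦ 2/3  ≥
φ = 1, ψ = 0 ↦ 1  ≥
φ = 1, ψ = 1/3 ↦ 1  ≥
φ = 1, ψ = 2/3 ↦ 1  ≥
φ = 1, ψ = 1 ↦ 1  ≥
So 11 of the 16 assignments meet the threshold.

11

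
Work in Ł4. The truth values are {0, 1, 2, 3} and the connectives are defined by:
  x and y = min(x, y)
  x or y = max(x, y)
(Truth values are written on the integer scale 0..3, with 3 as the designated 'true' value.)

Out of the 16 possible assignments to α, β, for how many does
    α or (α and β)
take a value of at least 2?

8

α = 0, β = 0 ↦ 0  <
α = 0, β = 1 ↦ 0  <
α = 0, β = 2 ↦ 0  <
α = 0, β = 3 ↦ 0  <
α = 1, β = 0 ↦ 1  <
α = 1, β = 1 ↦ 1  <
α = 1, β = 2 ↦ 1  <
α = 1, β = 3 ↦ 1  <
α = 2, β = 0 ↦ 2  ≥
α = 2, β = 1 ↦ 2  ≥
α = 2, β = 2 ↦ 2  ≥
α = 2, β = 3 ↦ 2  ≥
α = 3, β = 0 ↦ 3  ≥
α = 3, β = 1 ↦ 3  ≥
α = 3, β = 2 ↦ 3  ≥
α = 3, β = 3 ↦ 3  ≥
So 8 of the 16 assignments meet the threshold.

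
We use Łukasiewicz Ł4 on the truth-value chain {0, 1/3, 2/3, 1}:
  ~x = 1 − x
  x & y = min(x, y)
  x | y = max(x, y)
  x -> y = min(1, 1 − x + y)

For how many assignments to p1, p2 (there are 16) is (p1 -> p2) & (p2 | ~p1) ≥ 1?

7

p1 = 0, p2 = 0 ↦ 1  ≥
p1 = 0, p2 = 1/3 ↦ 1  ≥
p1 = 0, p2 = 2/3 ↦ 1  ≥
p1 = 0, p2 = 1 ↦ 1  ≥
p1 = 1/3, p2 = 0 ↦ 2/3  <
p1 = 1/3, p2 = 1/3 ↦ 2/3  <
p1 = 1/3, p2 = 2/3 ↦ 2/3  <
p1 = 1/3, p2 = 1 ↦ 1  ≥
p1 = 2/3, p2 = 0 ↦ 1/3  <
p1 = 2/3, p2 = 1/3 ↦ 1/3  <
p1 = 2/3, p2 = 2/3 ↦ 2/3  <
p1 = 2/3, p2 = 1 ↦ 1  ≥
p1 = 1, p2 = 0 ↦ 0  <
p1 = 1, p2 = 1/3 ↦ 1/3  <
p1 = 1, p2 = 2/3 ↦ 2/3  <
p1 = 1, p2 = 1 ↦ 1  ≥
So 7 of the 16 assignments meet the threshold.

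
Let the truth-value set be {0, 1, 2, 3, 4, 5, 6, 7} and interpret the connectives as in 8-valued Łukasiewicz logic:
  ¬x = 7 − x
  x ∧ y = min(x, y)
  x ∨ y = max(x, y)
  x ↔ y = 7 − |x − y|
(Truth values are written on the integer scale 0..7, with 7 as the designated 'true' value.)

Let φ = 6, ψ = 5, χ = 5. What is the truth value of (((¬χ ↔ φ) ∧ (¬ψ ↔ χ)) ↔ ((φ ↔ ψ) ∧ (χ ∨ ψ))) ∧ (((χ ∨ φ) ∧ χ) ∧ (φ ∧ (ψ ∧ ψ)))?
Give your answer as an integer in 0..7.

5

¬χ = ¬5 = 2
¬χ ↔ φ = 2 ↔ 6 = 3
¬ψ = ¬5 = 2
¬ψ ↔ χ = 2 ↔ 5 = 4
(¬χ ↔ φ) ∧ (¬ψ ↔ χ) = 3 ∧ 4 = 3
φ ↔ ψ = 6 ↔ 5 = 6
χ ∨ ψ = 5 ∨ 5 = 5
(φ ↔ ψ) ∧ (χ ∨ ψ) = 6 ∧ 5 = 5
((¬χ ↔ φ) ∧ (¬ψ ↔ χ)) ↔ ((φ ↔ ψ) ∧ (χ ∨ ψ)) = 3 ↔ 5 = 5
χ ∨ φ = 5 ∨ 6 = 6
(χ ∨ φ) ∧ χ = 6 ∧ 5 = 5
ψ ∧ ψ = 5 ∧ 5 = 5
φ ∧ (ψ ∧ ψ) = 6 ∧ 5 = 5
((χ ∨ φ) ∧ χ) ∧ (φ ∧ (ψ ∧ ψ)) = 5 ∧ 5 = 5
(((¬χ ↔ φ) ∧ (¬ψ ↔ χ)) ↔ ((φ ↔ ψ) ∧ (χ ∨ ψ))) ∧ (((χ ∨ φ) ∧ χ) ∧ (φ ∧ (ψ ∧ ψ))) = 5 ∧ 5 = 5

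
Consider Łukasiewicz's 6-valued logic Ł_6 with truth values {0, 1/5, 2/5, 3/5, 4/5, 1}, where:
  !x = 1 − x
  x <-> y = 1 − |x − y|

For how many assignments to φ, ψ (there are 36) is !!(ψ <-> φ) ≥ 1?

6

value 1: 6 assignments (counts)
value 4/5: 10 assignments
value 3/5: 8 assignments
value 2/5: 6 assignments
value 1/5: 4 assignments
value 0: 2 assignments
So 6 of the 36 assignments meet the threshold.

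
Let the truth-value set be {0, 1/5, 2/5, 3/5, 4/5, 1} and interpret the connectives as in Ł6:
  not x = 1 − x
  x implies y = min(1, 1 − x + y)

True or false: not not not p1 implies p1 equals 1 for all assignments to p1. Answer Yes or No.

No

Counterexample: take p1 = 0.
not p1 = not 0 = 1
not not p1 = not 1 = 0
not not not p1 = not 0 = 1
not not not p1 implies p1 = 1 implies 0 = 0
This gives 0 ≠ 1.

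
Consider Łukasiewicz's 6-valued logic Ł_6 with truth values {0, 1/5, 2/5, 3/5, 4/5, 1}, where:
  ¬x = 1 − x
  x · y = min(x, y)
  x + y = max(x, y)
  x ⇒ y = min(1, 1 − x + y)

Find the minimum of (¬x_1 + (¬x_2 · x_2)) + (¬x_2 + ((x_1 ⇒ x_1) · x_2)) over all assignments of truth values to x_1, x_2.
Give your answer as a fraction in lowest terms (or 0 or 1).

3/5

Take x_1 = 2/5, x_2 = 2/5:
¬x_1 = ¬2/5 = 3/5
¬x_2 = ¬2/5 = 3/5
¬x_2 · x_2 = 3/5 · 2/5 = 2/5
¬x_1 + (¬x_2 · x_2) = 3/5 + 2/5 = 3/5
¬x_2 = ¬2/5 = 3/5
x_1 ⇒ x_1 = 2/5 ⇒ 2/5 = 1
(x_1 ⇒ x_1) · x_2 = 1 · 2/5 = 2/5
¬x_2 + ((x_1 ⇒ x_1) · x_2) = 3/5 + 2/5 = 3/5
(¬x_1 + (¬x_2 · x_2)) + (¬x_2 + ((x_1 ⇒ x_1) · x_2)) = 3/5 + 3/5 = 3/5
No assignment yields a value below 3/5, so this is the minimum.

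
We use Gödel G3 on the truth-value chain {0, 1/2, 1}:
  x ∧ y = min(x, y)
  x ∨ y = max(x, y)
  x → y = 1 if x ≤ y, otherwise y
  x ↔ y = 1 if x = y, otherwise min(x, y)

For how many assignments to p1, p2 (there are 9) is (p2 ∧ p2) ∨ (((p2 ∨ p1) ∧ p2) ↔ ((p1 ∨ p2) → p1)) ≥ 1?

p1 = 0, p2 = 0 ↦ 0  <
p1 = 0, p2 = 1/2 ↦ 1/2  <
p1 = 0, p2 = 1 ↦ 1  ≥
p1 = 1/2, p2 = 0 ↦ 0  <
p1 = 1/2, p2 = 1/2 ↦ 1/2  <
p1 = 1/2, p2 = 1 ↦ 1  ≥
p1 = 1, p2 = 0 ↦ 0  <
p1 = 1, p2 = 1/2 ↦ 1/2  <
p1 = 1, p2 = 1 ↦ 1  ≥
So 3 of the 9 assignments meet the threshold.

3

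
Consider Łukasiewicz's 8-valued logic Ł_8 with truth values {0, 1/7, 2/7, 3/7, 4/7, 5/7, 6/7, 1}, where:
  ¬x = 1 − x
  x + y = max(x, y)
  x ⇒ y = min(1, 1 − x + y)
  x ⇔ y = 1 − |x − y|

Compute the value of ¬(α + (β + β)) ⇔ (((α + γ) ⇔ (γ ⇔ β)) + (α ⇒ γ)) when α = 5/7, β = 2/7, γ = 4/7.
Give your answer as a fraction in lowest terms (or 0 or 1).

2/7

β + β = 2/7 + 2/7 = 2/7
α + (β + β) = 5/7 + 2/7 = 5/7
¬(α + (β + β)) = ¬5/7 = 2/7
α + γ = 5/7 + 4/7 = 5/7
γ ⇔ β = 4/7 ⇔ 2/7 = 5/7
(α + γ) ⇔ (γ ⇔ β) = 5/7 ⇔ 5/7 = 1
α ⇒ γ = 5/7 ⇒ 4/7 = 6/7
((α + γ) ⇔ (γ ⇔ β)) + (α ⇒ γ) = 1 + 6/7 = 1
¬(α + (β + β)) ⇔ (((α + γ) ⇔ (γ ⇔ β)) + (α ⇒ γ)) = 2/7 ⇔ 1 = 2/7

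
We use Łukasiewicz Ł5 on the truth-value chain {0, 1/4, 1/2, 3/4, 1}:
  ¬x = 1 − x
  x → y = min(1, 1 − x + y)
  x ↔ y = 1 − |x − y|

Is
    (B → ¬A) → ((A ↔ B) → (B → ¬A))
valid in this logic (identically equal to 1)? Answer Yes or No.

At A = 3/4, B = 0, for instance:
¬A = ¬3/4 = 1/4
B → ¬A = 0 → 1/4 = 1
A ↔ B = 3/4 ↔ 0 = 1/4
(A ↔ B) → (B → ¬A) = 1/4 → 1 = 1
(B → ¬A) → ((A ↔ B) → (B → ¬A)) = 1 → 1 = 1
and checking the remaining 24 assignments likewise gives ≥ 1 in every case.

Yes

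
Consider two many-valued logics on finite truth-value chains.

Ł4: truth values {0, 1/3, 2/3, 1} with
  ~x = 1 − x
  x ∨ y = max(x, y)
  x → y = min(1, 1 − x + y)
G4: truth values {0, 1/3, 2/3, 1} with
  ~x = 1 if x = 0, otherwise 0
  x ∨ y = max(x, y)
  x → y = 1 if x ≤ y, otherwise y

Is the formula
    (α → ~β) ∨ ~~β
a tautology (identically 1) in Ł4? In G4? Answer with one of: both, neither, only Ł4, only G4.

only G4

In Ł4: at α = 2/3, β = 2/3 the value is 2/3 — not a tautology.
In G4: every assignment gives 1 — tautology.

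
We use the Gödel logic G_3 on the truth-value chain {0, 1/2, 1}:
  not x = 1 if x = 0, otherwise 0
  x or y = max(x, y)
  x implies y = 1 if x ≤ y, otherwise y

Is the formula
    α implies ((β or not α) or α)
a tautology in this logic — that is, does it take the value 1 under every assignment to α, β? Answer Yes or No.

Yes

α = 0, β = 0 ↦ 1
α = 0, β = 1/2 ↦ 1
α = 0, β = 1 ↦ 1
α = 1/2, β = 0 ↦ 1
α = 1/2, β = 1/2 ↦ 1
α = 1/2, β = 1 ↦ 1
α = 1, β = 0 ↦ 1
α = 1, β = 1/2 ↦ 1
α = 1, β = 1 ↦ 1
Every assignment gives a value ≥ 1.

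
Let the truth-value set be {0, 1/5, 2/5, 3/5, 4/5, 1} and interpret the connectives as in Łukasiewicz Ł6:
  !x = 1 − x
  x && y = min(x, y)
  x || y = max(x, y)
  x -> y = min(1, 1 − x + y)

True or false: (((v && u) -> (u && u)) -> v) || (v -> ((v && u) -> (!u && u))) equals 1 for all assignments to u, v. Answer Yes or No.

Counterexample: take u = 4/5, v = 4/5.
v && u = 4/5 && 4/5 = 4/5
u && u = 4/5 && 4/5 = 4/5
(v && u) -> (u && u) = 4/5 -> 4/5 = 1
((v && u) -> (u && u)) -> v = 1 -> 4/5 = 4/5
v && u = 4/5 && 4/5 = 4/5
!u = !4/5 = 1/5
!u && u = 1/5 && 4/5 = 1/5
(v && u) -> (!u && u) = 4/5 -> 1/5 = 2/5
v -> ((v && u) -> (!u && u)) = 4/5 -> 2/5 = 3/5
(((v && u) -> (u && u)) -> v) || (v -> ((v && u) -> (!u && u))) = 4/5 || 3/5 = 4/5
This gives 4/5 ≠ 1.

No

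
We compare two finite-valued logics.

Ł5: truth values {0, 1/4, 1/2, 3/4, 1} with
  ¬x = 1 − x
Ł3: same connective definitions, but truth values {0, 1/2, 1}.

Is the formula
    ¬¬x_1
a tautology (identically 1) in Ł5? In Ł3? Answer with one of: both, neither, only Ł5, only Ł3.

In Ł5: at x_1 = 0 the value is 0 — not a tautology.
In Ł3: at x_1 = 0 the value is 0 — not a tautology.

neither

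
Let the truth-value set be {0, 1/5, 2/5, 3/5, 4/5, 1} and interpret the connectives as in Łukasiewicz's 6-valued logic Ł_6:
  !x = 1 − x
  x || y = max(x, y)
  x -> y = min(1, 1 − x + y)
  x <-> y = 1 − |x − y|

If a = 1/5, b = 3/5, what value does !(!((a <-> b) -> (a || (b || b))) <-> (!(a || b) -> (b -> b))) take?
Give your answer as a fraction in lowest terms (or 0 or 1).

a <-> b = 1/5 <-> 3/5 = 3/5
b || b = 3/5 || 3/5 = 3/5
a || (b || b) = 1/5 || 3/5 = 3/5
(a <-> b) -> (a || (b || b)) = 3/5 -> 3/5 = 1
!((a <-> b) -> (a || (b || b))) = !1 = 0
a || b = 1/5 || 3/5 = 3/5
!(a || b) = !3/5 = 2/5
b -> b = 3/5 -> 3/5 = 1
!(a || b) -> (b -> b) = 2/5 -> 1 = 1
!((a <-> b) -> (a || (b || b))) <-> (!(a || b) -> (b -> b)) = 0 <-> 1 = 0
!(!((a <-> b) -> (a || (b || b))) <-> (!(a || b) -> (b -> b))) = !0 = 1

1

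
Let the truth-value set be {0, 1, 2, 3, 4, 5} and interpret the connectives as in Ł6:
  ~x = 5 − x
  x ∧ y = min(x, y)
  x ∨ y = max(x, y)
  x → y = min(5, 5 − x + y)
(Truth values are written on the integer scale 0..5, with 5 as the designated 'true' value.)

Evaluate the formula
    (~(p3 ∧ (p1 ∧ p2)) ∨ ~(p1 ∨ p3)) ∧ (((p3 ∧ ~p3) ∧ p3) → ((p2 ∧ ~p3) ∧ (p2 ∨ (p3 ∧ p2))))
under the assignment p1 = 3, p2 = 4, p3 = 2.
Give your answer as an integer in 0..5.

p1 ∧ p2 = 3 ∧ 4 = 3
p3 ∧ (p1 ∧ p2) = 2 ∧ 3 = 2
~(p3 ∧ (p1 ∧ p2)) = ~2 = 3
p1 ∨ p3 = 3 ∨ 2 = 3
~(p1 ∨ p3) = ~3 = 2
~(p3 ∧ (p1 ∧ p2)) ∨ ~(p1 ∨ p3) = 3 ∨ 2 = 3
~p3 = ~2 = 3
p3 ∧ ~p3 = 2 ∧ 3 = 2
(p3 ∧ ~p3) ∧ p3 = 2 ∧ 2 = 2
~p3 = ~2 = 3
p2 ∧ ~p3 = 4 ∧ 3 = 3
p3 ∧ p2 = 2 ∧ 4 = 2
p2 ∨ (p3 ∧ p2) = 4 ∨ 2 = 4
(p2 ∧ ~p3) ∧ (p2 ∨ (p3 ∧ p2)) = 3 ∧ 4 = 3
((p3 ∧ ~p3) ∧ p3) → ((p2 ∧ ~p3) ∧ (p2 ∨ (p3 ∧ p2))) = 2 → 3 = 5
(~(p3 ∧ (p1 ∧ p2)) ∨ ~(p1 ∨ p3)) ∧ (((p3 ∧ ~p3) ∧ p3) → ((p2 ∧ ~p3) ∧ (p2 ∨ (p3 ∧ p2)))) = 3 ∧ 5 = 3

3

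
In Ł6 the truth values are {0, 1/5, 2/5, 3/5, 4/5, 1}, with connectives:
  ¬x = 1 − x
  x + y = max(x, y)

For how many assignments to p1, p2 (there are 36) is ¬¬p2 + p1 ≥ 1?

11

value 1: 11 assignments (counts)
value 4/5: 9 assignments
value 3/5: 7 assignments
value 2/5: 5 assignments
value 1/5: 3 assignments
value 0: 1 assignment
So 11 of the 36 assignments meet the threshold.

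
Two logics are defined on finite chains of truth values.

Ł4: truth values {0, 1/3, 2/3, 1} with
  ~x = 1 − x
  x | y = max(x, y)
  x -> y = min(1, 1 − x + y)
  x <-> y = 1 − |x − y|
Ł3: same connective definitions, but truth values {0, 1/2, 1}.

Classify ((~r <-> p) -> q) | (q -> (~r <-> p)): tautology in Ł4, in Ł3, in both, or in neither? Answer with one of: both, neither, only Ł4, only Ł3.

both

In Ł4: every assignment gives 1 — tautology.
In Ł3: every assignment gives 1 — tautology.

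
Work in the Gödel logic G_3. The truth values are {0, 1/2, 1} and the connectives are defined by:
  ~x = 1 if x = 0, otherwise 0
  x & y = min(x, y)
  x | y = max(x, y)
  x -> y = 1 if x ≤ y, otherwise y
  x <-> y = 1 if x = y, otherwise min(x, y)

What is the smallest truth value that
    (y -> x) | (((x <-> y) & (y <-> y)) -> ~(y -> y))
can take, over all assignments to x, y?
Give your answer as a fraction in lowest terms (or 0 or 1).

1/2

Take x = 1/2, y = 1:
y -> x = 1 -> 1/2 = 1/2
x <-> y = 1/2 <-> 1 = 1/2
y <-> y = 1 <-> 1 = 1
(x <-> y) & (y <-> y) = 1/2 & 1 = 1/2
y -> y = 1 -> 1 = 1
~(y -> y) = ~1 = 0
((x <-> y) & (y <-> y)) -> ~(y -> y) = 1/2 -> 0 = 0
(y -> x) | (((x <-> y) & (y <-> y)) -> ~(y -> y)) = 1/2 | 0 = 1/2
No assignment yields a value below 1/2, so this is the minimum.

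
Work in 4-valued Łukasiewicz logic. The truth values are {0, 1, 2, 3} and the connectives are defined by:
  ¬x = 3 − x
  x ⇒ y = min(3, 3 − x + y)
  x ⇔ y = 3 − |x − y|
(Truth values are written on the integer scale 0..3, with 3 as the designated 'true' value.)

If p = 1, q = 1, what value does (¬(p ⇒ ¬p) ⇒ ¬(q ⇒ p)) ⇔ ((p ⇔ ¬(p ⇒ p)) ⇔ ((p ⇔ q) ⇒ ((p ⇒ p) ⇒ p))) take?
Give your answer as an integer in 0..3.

2

¬p = ¬1 = 2
p ⇒ ¬p = 1 ⇒ 2 = 3
¬(p ⇒ ¬p) = ¬3 = 0
q ⇒ p = 1 ⇒ 1 = 3
¬(q ⇒ p) = ¬3 = 0
¬(p ⇒ ¬p) ⇒ ¬(q ⇒ p) = 0 ⇒ 0 = 3
p ⇒ p = 1 ⇒ 1 = 3
¬(p ⇒ p) = ¬3 = 0
p ⇔ ¬(p ⇒ p) = 1 ⇔ 0 = 2
p ⇔ q = 1 ⇔ 1 = 3
p ⇒ p = 1 ⇒ 1 = 3
(p ⇒ p) ⇒ p = 3 ⇒ 1 = 1
(p ⇔ q) ⇒ ((p ⇒ p) ⇒ p) = 3 ⇒ 1 = 1
(p ⇔ ¬(p ⇒ p)) ⇔ ((p ⇔ q) ⇒ ((p ⇒ p) ⇒ p)) = 2 ⇔ 1 = 2
(¬(p ⇒ ¬p) ⇒ ¬(q ⇒ p)) ⇔ ((p ⇔ ¬(p ⇒ p)) ⇔ ((p ⇔ q) ⇒ ((p ⇒ p) ⇒ p))) = 3 ⇔ 2 = 2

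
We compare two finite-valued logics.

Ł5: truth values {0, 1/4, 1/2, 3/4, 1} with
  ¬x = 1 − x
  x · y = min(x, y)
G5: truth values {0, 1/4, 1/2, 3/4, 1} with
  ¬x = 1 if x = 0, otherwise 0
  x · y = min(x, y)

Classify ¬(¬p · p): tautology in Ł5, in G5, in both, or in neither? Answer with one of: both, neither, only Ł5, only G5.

In Ł5: at p = 1/4 the value is 3/4 — not a tautology.
In G5: every assignment gives 1 — tautology.

only G5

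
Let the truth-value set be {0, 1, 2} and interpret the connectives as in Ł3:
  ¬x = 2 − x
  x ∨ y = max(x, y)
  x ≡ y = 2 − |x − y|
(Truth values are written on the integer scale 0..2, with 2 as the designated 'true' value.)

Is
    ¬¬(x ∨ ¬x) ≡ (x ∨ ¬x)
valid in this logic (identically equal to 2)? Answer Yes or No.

x = 0 ↦ 2
x = 1 ↦ 2
x = 2 ↦ 2
Every assignment gives a value ≥ 2.

Yes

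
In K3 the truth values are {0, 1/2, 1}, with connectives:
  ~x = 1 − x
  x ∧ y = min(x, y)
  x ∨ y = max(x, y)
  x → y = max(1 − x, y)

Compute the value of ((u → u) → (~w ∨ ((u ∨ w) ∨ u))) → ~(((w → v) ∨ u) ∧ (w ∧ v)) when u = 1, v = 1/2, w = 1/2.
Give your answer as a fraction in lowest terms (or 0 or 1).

1/2

u → u = 1 → 1 = 1
~w = ~1/2 = 1/2
u ∨ w = 1 ∨ 1/2 = 1
(u ∨ w) ∨ u = 1 ∨ 1 = 1
~w ∨ ((u ∨ w) ∨ u) = 1/2 ∨ 1 = 1
(u → u) → (~w ∨ ((u ∨ w) ∨ u)) = 1 → 1 = 1
w → v = 1/2 → 1/2 = 1/2
(w → v) ∨ u = 1/2 ∨ 1 = 1
w ∧ v = 1/2 ∧ 1/2 = 1/2
((w → v) ∨ u) ∧ (w ∧ v) = 1 ∧ 1/2 = 1/2
~(((w → v) ∨ u) ∧ (w ∧ v)) = ~1/2 = 1/2
((u → u) → (~w ∨ ((u ∨ w) ∨ u))) → ~(((w → v) ∨ u) ∧ (w ∧ v)) = 1 → 1/2 = 1/2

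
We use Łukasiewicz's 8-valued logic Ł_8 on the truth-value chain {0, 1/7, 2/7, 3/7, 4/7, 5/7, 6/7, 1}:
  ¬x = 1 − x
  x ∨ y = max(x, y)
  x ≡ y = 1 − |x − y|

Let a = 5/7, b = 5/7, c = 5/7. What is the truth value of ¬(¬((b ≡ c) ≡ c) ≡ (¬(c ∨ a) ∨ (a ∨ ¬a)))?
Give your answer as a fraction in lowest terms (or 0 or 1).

3/7

b ≡ c = 5/7 ≡ 5/7 = 1
(b ≡ c) ≡ c = 1 ≡ 5/7 = 5/7
¬((b ≡ c) ≡ c) = ¬5/7 = 2/7
c ∨ a = 5/7 ∨ 5/7 = 5/7
¬(c ∨ a) = ¬5/7 = 2/7
¬a = ¬5/7 = 2/7
a ∨ ¬a = 5/7 ∨ 2/7 = 5/7
¬(c ∨ a) ∨ (a ∨ ¬a) = 2/7 ∨ 5/7 = 5/7
¬((b ≡ c) ≡ c) ≡ (¬(c ∨ a) ∨ (a ∨ ¬a)) = 2/7 ≡ 5/7 = 4/7
¬(¬((b ≡ c) ≡ c) ≡ (¬(c ∨ a) ∨ (a ∨ ¬a))) = ¬4/7 = 3/7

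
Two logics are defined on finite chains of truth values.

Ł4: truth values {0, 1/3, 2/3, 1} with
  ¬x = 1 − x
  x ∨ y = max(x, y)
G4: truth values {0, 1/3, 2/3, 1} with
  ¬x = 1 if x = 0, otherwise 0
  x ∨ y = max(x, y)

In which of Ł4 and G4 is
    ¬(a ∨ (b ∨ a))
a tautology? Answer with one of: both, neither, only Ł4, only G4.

neither

In Ł4: at a = 0, b = 1/3 the value is 2/3 — not a tautology.
In G4: at a = 0, b = 1/3 the value is 0 — not a tautology.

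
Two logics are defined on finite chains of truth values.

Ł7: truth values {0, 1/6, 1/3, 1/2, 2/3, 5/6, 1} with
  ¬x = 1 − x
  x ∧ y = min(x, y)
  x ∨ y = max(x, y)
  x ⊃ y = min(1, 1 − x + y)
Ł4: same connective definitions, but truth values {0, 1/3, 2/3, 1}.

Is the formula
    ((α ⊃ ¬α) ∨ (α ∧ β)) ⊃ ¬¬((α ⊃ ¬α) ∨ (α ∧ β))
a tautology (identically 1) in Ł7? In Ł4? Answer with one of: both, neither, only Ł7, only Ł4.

In Ł7: every assignment gives 1 — tautology.
In Ł4: every assignment gives 1 — tautology.

both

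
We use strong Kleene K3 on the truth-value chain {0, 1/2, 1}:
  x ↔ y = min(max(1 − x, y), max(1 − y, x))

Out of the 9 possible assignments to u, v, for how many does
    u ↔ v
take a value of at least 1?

2

u = 0, v = 0 ↦ 1  ≥
u = 0, v = 1/2 ↦ 1/2  <
u = 0, v = 1 ↦ 0  <
u = 1/2, v = 0 ↦ 1/2  <
u = 1/2, v = 1/2 ↦ 1/2  <
u = 1/2, v = 1 ↦ 1/2  <
u = 1, v = 0 ↦ 0  <
u = 1, v = 1/2 ↦ 1/2  <
u = 1, v = 1 ↦ 1  ≥
So 2 of the 9 assignments meet the threshold.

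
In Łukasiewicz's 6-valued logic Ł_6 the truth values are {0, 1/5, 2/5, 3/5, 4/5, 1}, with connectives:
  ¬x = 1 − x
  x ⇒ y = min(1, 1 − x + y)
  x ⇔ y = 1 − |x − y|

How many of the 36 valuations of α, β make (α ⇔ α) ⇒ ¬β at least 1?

value 1: 6 assignments (counts)
value 4/5: 6 assignments
value 3/5: 6 assignments
value 2/5: 6 assignments
value 1/5: 6 assignments
value 0: 6 assignments
So 6 of the 36 assignments meet the threshold.

6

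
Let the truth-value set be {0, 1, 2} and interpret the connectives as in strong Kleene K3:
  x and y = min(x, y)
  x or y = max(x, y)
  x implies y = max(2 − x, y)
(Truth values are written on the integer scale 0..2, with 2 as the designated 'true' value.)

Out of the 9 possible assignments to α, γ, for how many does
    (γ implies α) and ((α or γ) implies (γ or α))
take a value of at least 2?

α = 0, γ = 0 ↦ 2  ≥
α = 0, γ = 1 ↦ 1  <
α = 0, γ = 2 ↦ 0  <
α = 1, γ = 0 ↦ 1  <
α = 1, γ = 1 ↦ 1  <
α = 1, γ = 2 ↦ 1  <
α = 2, γ = 0 ↦ 2  ≥
α = 2, γ = 1 ↦ 2  ≥
α = 2, γ = 2 ↦ 2  ≥
So 4 of the 9 assignments meet the threshold.

4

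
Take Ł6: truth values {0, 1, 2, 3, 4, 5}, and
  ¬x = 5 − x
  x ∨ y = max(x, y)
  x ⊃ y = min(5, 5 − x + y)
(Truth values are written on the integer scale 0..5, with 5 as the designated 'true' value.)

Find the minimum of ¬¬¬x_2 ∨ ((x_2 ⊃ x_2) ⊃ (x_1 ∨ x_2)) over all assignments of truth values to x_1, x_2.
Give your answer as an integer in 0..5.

Take x_1 = 0, x_2 = 2:
¬x_2 = ¬2 = 3
¬¬x_2 = ¬3 = 2
¬¬¬x_2 = ¬2 = 3
x_2 ⊃ x_2 = 2 ⊃ 2 = 5
x_1 ∨ x_2 = 0 ∨ 2 = 2
(x_2 ⊃ x_2) ⊃ (x_1 ∨ x_2) = 5 ⊃ 2 = 2
¬¬¬x_2 ∨ ((x_2 ⊃ x_2) ⊃ (x_1 ∨ x_2)) = 3 ∨ 2 = 3
No assignment yields a value below 3, so this is the minimum.

3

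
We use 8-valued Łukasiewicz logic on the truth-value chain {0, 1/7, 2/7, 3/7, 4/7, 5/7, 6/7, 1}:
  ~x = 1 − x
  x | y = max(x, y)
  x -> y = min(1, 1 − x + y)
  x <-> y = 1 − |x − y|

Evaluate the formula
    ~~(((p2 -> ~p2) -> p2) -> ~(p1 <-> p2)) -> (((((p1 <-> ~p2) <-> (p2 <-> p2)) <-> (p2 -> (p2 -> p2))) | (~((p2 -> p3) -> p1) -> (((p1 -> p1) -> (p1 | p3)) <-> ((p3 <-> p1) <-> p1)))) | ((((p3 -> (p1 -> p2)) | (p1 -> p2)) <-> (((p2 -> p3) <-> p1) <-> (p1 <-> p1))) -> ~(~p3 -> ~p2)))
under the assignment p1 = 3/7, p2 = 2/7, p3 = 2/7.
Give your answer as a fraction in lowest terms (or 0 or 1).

~p2 = ~2/7 = 5/7
p2 -> ~p2 = 2/7 -> 5/7 = 1
(p2 -> ~p2) -> p2 = 1 -> 2/7 = 2/7
p1 <-> p2 = 3/7 <-> 2/7 = 6/7
~(p1 <-> p2) = ~6/7 = 1/7
((p2 -> ~p2) -> p2) -> ~(p1 <-> p2) = 2/7 -> 1/7 = 6/7
~(((p2 -> ~p2) -> p2) -> ~(p1 <-> p2)) = ~6/7 = 1/7
~~(((p2 -> ~p2) -> p2) -> ~(p1 <-> p2)) = ~1/7 = 6/7
~p2 = ~2/7 = 5/7
p1 <-> ~p2 = 3/7 <-> 5/7 = 5/7
p2 <-> p2 = 2/7 <-> 2/7 = 1
(p1 <-> ~p2) <-> (p2 <-> p2) = 5/7 <-> 1 = 5/7
p2 -> p2 = 2/7 -> 2/7 = 1
p2 -> (p2 -> p2) = 2/7 -> 1 = 1
((p1 <-> ~p2) <-> (p2 <-> p2)) <-> (p2 -> (p2 -> p2)) = 5/7 <-> 1 = 5/7
p2 -> p3 = 2/7 -> 2/7 = 1
(p2 -> p3) -> p1 = 1 -> 3/7 = 3/7
~((p2 -> p3) -> p1) = ~3/7 = 4/7
p1 -> p1 = 3/7 -> 3/7 = 1
p1 | p3 = 3/7 | 2/7 = 3/7
(p1 -> p1) -> (p1 | p3) = 1 -> 3/7 = 3/7
p3 <-> p1 = 2/7 <-> 3/7 = 6/7
(p3 <-> p1) <-> p1 = 6/7 <-> 3/7 = 4/7
((p1 -> p1) -> (p1 | p3)) <-> ((p3 <-> p1) <-> p1) = 3/7 <-> 4/7 = 6/7
~((p2 -> p3) -> p1) -> (((p1 -> p1) -> (p1 | p3)) <-> ((p3 <-> p1) <-> p1)) = 4/7 -> 6/7 = 1
(((p1 <-> ~p2) <-> (p2 <-> p2)) <-> (p2 -> (p2 -> p2))) | (~((p2 -> p3) -> p1) -> (((p1 -> p1) -> (p1 | p3)) <-> ((p3 <-> p1) <-> p1))) = 5/7 | 1 = 1
p1 -> p2 = 3/7 -> 2/7 = 6/7
p3 -> (p1 -> p2) = 2/7 -> 6/7 = 1
p1 -> p2 = 3/7 -> 2/7 = 6/7
(p3 -> (p1 -> p2)) | (p1 -> p2) = 1 | 6/7 = 1
p2 -> p3 = 2/7 -> 2/7 = 1
(p2 -> p3) <-> p1 = 1 <-> 3/7 = 3/7
p1 <-> p1 = 3/7 <-> 3/7 = 1
((p2 -> p3) <-> p1) <-> (p1 <-> p1) = 3/7 <-> 1 = 3/7
((p3 -> (p1 -> p2)) | (p1 -> p2)) <-> (((p2 -> p3) <-> p1) <-> (p1 <-> p1)) = 1 <-> 3/7 = 3/7
~p3 = ~2/7 = 5/7
~p2 = ~2/7 = 5/7
~p3 -> ~p2 = 5/7 -> 5/7 = 1
~(~p3 -> ~p2) = ~1 = 0
(((p3 -> (p1 -> p2)) | (p1 -> p2)) <-> (((p2 -> p3) <-> p1) <-> (p1 <-> p1))) -> ~(~p3 -> ~p2) = 3/7 -> 0 = 4/7
((((p1 <-> ~p2) <-> (p2 <-> p2)) <-> (p2 -> (p2 -> p2))) | (~((p2 -> p3) -> p1) -> (((p1 -> p1) -> (p1 | p3)) <-> ((p3 <-> p1) <-> p1)))) | ((((p3 -> (p1 -> p2)) | (p1 -> p2)) <-> (((p2 -> p3) <-> p1) <-> (p1 <-> p1))) -> ~(~p3 -> ~p2)) = 1 | 4/7 = 1
~~(((p2 -> ~p2) -> p2) -> ~(p1 <-> p2)) -> (((((p1 <-> ~p2) <-> (p2 <-> p2)) <-> (p2 -> (p2 -> p2))) | (~((p2 -> p3) -> p1) -> (((p1 -> p1) -> (p1 | p3)) <-> ((p3 <-> p1) <-> p1)))) | ((((p3 -> (p1 -> p2)) | (p1 -> p2)) <-> (((p2 -> p3) <-> p1) <-> (p1 <-> p1))) -> ~(~p3 -> ~p2))) = 6/7 -> 1 = 1

1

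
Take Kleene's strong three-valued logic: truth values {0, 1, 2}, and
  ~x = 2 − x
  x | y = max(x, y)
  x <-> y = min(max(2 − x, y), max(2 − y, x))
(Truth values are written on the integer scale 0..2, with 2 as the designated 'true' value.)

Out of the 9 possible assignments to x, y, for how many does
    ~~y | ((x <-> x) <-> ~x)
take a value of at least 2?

5

x = 0, y = 0 ↦ 2  ≥
x = 0, y = 1 ↦ 2  ≥
x = 0, y = 2 ↦ 2  ≥
x = 1, y = 0 ↦ 1  <
x = 1, y = 1 ↦ 1  <
x = 1, y = 2 ↦ 2  ≥
x = 2, y = 0 ↦ 0  <
x = 2, y = 1 ↦ 1  <
x = 2, y = 2 ↦ 2  ≥
So 5 of the 9 assignments meet the threshold.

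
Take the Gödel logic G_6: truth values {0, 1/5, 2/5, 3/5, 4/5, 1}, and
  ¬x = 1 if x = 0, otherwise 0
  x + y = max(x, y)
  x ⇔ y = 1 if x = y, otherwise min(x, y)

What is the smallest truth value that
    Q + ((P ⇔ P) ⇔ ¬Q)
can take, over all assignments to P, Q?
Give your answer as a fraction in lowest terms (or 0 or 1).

1/5

Take P = 0, Q = 1/5:
P ⇔ P = 0 ⇔ 0 = 1
¬Q = ¬1/5 = 0
(P ⇔ P) ⇔ ¬Q = 1 ⇔ 0 = 0
Q + ((P ⇔ P) ⇔ ¬Q) = 1/5 + 0 = 1/5
No assignment yields a value below 1/5, so this is the minimum.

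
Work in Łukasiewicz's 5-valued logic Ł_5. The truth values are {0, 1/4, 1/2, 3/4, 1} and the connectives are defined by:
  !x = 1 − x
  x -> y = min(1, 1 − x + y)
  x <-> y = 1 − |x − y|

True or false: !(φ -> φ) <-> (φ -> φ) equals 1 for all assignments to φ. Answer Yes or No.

No

Counterexample: take φ = 0.
φ -> φ = 0 -> 0 = 1
!(φ -> φ) = !1 = 0
φ -> φ = 0 -> 0 = 1
!(φ -> φ) <-> (φ -> φ) = 0 <-> 1 = 0
This gives 0 ≠ 1.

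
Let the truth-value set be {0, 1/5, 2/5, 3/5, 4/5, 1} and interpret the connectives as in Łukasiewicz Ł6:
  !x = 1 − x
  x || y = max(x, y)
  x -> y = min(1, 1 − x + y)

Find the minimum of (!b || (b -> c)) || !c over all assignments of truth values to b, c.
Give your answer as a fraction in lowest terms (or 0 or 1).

Take b = 4/5, c = 2/5:
!b = !4/5 = 1/5
b -> c = 4/5 -> 2/5 = 3/5
!b || (b -> c) = 1/5 || 3/5 = 3/5
!c = !2/5 = 3/5
(!b || (b -> c)) || !c = 3/5 || 3/5 = 3/5
No assignment yields a value below 3/5, so this is the minimum.

3/5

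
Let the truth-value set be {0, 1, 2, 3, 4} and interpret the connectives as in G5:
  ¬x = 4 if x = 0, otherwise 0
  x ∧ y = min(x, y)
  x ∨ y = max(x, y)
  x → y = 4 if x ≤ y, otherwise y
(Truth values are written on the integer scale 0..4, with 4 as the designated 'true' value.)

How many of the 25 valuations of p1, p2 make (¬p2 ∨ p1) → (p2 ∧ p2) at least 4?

value 4: 14 assignments (counts)
value 3: 1 assignment
value 2: 2 assignments
value 1: 3 assignments
value 0: 5 assignments
So 14 of the 25 assignments meet the threshold.

14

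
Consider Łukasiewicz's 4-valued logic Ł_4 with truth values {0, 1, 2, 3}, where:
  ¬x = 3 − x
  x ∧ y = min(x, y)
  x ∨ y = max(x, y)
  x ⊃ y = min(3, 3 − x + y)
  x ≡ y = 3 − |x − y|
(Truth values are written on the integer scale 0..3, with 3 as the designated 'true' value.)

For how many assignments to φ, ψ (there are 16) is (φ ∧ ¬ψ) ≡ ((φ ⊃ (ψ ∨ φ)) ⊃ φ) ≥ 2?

φ = 0, ψ = 0 ↦ 3  ≥
φ = 0, ψ = 1 ↦ 3  ≥
φ = 0, ψ = 2 ↦ 3  ≥
φ = 0, ψ = 3 ↦ 3  ≥
φ = 1, ψ = 0 ↦ 3  ≥
φ = 1, ψ = 1 ↦ 3  ≥
φ = 1, ψ = 2 ↦ 3  ≥
φ = 1, ψ = 3 ↦ 2  ≥
φ = 2, ψ = 0 ↦ 3  ≥
φ = 2, ψ = 1 ↦ 3  ≥
φ = 2, ψ = 2 ↦ 2  ≥
φ = 2, ψ = 3 ↦ 1  <
φ = 3, ψ = 0 ↦ 3  ≥
φ = 3, ψ = 1 ↦ 2  ≥
φ = 3, ψ = 2 ↦ 1  <
φ = 3, ψ = 3 ↦ 0  <
So 13 of the 16 assignments meet the threshold.

13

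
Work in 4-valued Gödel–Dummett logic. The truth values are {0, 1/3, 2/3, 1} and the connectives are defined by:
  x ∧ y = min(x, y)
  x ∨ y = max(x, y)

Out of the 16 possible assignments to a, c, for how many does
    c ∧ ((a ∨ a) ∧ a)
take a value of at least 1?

a = 0, c = 0 ↦ 0  <
a = 0, c = 1/3 ↦ 0  <
a = 0, c = 2/3 ↦ 0  <
a = 0, c = 1 ↦ 0  <
a = 1/3, c = 0 ↦ 0  <
a = 1/3, c = 1/3 ↦ 1/3  <
a = 1/3, c = 2/3 ↦ 1/3  <
a = 1/3, c = 1 ↦ 1/3  <
a = 2/3, c = 0 ↦ 0  <
a = 2/3, c = 1/3 ↦ 1/3  <
a = 2/3, c = 2/3 ↦ 2/3  <
a = 2/3, c = 1 ↦ 2/3  <
a = 1, c = 0 ↦ 0  <
a = 1, c = 1/3 ↦ 1/3  <
a = 1, c = 2/3 ↦ 2/3  <
a = 1, c = 1 ↦ 1  ≥
So 1 of the 16 assignments meets the threshold.

1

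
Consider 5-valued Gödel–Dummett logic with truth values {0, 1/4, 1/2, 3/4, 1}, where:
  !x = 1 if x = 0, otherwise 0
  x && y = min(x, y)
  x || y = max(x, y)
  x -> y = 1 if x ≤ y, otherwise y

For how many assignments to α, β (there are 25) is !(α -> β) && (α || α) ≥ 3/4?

2

value 1: 1 assignment (counts)
value 3/4: 1 assignment (counts)
value 1/2: 1 assignment
value 1/4: 1 assignment
value 0: 21 assignments
So 2 of the 25 assignments meet the threshold.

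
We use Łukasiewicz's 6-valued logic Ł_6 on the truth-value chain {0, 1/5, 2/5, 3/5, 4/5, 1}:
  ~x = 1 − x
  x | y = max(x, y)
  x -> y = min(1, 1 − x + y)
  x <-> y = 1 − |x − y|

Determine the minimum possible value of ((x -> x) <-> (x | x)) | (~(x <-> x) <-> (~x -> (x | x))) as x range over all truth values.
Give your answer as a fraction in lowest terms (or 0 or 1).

2/5

Take x = 2/5:
x -> x = 2/5 -> 2/5 = 1
x | x = 2/5 | 2/5 = 2/5
(x -> x) <-> (x | x) = 1 <-> 2/5 = 2/5
x <-> x = 2/5 <-> 2/5 = 1
~(x <-> x) = ~1 = 0
~x = ~2/5 = 3/5
x | x = 2/5 | 2/5 = 2/5
~x -> (x | x) = 3/5 -> 2/5 = 4/5
~(x <-> x) <-> (~x -> (x | x)) = 0 <-> 4/5 = 1/5
((x -> x) <-> (x | x)) | (~(x <-> x) <-> (~x -> (x | x))) = 2/5 | 1/5 = 2/5
No assignment yields a value below 2/5, so this is the minimum.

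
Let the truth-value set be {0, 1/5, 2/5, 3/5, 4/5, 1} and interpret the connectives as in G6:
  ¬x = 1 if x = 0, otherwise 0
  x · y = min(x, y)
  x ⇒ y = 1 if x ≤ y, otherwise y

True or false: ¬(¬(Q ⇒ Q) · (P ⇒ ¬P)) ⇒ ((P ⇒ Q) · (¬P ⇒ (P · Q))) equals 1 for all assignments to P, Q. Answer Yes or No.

No

Counterexample: take P = 0, Q = 0.
Q ⇒ Q = 0 ⇒ 0 = 1
¬(Q ⇒ Q) = ¬1 = 0
¬P = ¬0 = 1
P ⇒ ¬P = 0 ⇒ 1 = 1
¬(Q ⇒ Q) · (P ⇒ ¬P) = 0 · 1 = 0
¬(¬(Q ⇒ Q) · (P ⇒ ¬P)) = ¬0 = 1
P ⇒ Q = 0 ⇒ 0 = 1
¬P = ¬0 = 1
P · Q = 0 · 0 = 0
¬P ⇒ (P · Q) = 1 ⇒ 0 = 0
(P ⇒ Q) · (¬P ⇒ (P · Q)) = 1 · 0 = 0
¬(¬(Q ⇒ Q) · (P ⇒ ¬P)) ⇒ ((P ⇒ Q) · (¬P ⇒ (P · Q))) = 1 ⇒ 0 = 0
This gives 0 ≠ 1.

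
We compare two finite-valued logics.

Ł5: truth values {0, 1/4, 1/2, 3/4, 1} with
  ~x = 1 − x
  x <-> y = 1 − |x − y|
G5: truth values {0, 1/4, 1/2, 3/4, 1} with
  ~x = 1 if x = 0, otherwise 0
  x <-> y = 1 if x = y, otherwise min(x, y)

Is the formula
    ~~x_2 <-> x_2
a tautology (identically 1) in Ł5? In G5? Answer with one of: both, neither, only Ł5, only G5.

In Ł5: every assignment gives 1 — tautology.
In G5: at x_2 = 1/4 the value is 1/4 — not a tautology.

only Ł5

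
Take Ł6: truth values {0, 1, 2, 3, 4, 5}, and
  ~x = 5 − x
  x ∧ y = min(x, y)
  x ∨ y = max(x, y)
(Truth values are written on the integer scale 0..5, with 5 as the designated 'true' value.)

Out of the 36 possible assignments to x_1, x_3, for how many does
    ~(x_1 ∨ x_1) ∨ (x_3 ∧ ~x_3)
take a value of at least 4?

value 5: 6 assignments (counts)
value 4: 6 assignments (counts)
value 3: 6 assignments
value 2: 10 assignments
value 1: 6 assignments
value 0: 2 assignments
So 12 of the 36 assignments meet the threshold.

12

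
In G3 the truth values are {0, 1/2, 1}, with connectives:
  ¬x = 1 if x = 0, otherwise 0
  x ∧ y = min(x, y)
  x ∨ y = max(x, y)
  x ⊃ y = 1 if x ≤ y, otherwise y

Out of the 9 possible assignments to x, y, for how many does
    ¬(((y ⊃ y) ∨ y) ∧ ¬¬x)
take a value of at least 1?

3

x = 0, y = 0 ↦ 1  ≥
x = 0, y = 1/2 ↦ 1  ≥
x = 0, y = 1 ↦ 1  ≥
x = 1/2, y = 0 ↦ 0  <
x = 1/2, y = 1/2 ↦ 0  <
x = 1/2, y = 1 ↦ 0  <
x = 1, y = 0 ↦ 0  <
x = 1, y = 1/2 ↦ 0  <
x = 1, y = 1 ↦ 0  <
So 3 of the 9 assignments meet the threshold.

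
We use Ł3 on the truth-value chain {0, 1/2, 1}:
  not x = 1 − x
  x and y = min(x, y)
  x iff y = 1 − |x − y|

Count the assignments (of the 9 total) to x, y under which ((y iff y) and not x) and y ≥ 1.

1

x = 0, y = 0 ↦ 0  <
x = 0, y = 1/2 ↦ 1/2  <
x = 0, y = 1 ↦ 1  ≥
x = 1/2, y = 0 ↦ 0  <
x = 1/2, y = 1/2 ↦ 1/2  <
x = 1/2, y = 1 ↦ 1/2  <
x = 1, y = 0 ↦ 0  <
x = 1, y = 1/2 ↦ 0  <
x = 1, y = 1 ↦ 0  <
So 1 of the 9 assignments meets the threshold.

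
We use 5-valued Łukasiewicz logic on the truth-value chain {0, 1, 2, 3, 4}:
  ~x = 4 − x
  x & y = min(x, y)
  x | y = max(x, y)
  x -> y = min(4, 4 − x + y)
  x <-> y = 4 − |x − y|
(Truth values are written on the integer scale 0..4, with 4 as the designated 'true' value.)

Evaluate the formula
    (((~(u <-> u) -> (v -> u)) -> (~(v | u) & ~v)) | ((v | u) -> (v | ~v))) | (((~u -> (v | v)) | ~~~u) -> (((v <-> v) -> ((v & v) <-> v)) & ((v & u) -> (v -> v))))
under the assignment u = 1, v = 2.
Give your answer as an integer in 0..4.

u <-> u = 1 <-> 1 = 4
~(u <-> u) = ~4 = 0
v -> u = 2 -> 1 = 3
~(u <-> u) -> (v -> u) = 0 -> 3 = 4
v | u = 2 | 1 = 2
~(v | u) = ~2 = 2
~v = ~2 = 2
~(v | u) & ~v = 2 & 2 = 2
(~(u <-> u) -> (v -> u)) -> (~(v | u) & ~v) = 4 -> 2 = 2
v | u = 2 | 1 = 2
~v = ~2 = 2
v | ~v = 2 | 2 = 2
(v | u) -> (v | ~v) = 2 -> 2 = 4
((~(u <-> u) -> (v -> u)) -> (~(v | u) & ~v)) | ((v | u) -> (v | ~v)) = 2 | 4 = 4
~u = ~1 = 3
v | v = 2 | 2 = 2
~u -> (v | v) = 3 -> 2 = 3
~u = ~1 = 3
~~u = ~3 = 1
~~~u = ~1 = 3
(~u -> (v | v)) | ~~~u = 3 | 3 = 3
v <-> v = 2 <-> 2 = 4
v & v = 2 & 2 = 2
(v & v) <-> v = 2 <-> 2 = 4
(v <-> v) -> ((v & v) <-> v) = 4 -> 4 = 4
v & u = 2 & 1 = 1
v -> v = 2 -> 2 = 4
(v & u) -> (v -> v) = 1 -> 4 = 4
((v <-> v) -> ((v & v) <-> v)) & ((v & u) -> (v -> v)) = 4 & 4 = 4
((~u -> (v | v)) | ~~~u) -> (((v <-> v) -> ((v & v) <-> v)) & ((v & u) -> (v -> v))) = 3 -> 4 = 4
(((~(u <-> u) -> (v -> u)) -> (~(v | u) & ~v)) | ((v | u) -> (v | ~v))) | (((~u -> (v | v)) | ~~~u) -> (((v <-> v) -> ((v & v) <-> v)) & ((v & u) -> (v -> v)))) = 4 | 4 = 4

4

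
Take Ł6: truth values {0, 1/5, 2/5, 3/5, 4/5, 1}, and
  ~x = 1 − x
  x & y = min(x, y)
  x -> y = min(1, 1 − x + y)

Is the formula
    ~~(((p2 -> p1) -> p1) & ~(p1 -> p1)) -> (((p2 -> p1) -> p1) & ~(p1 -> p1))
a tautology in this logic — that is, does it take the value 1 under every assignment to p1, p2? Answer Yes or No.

Yes

At p1 = 3/5, p2 = 0, for instance:
p2 -> p1 = 0 -> 3/5 = 1
(p2 -> p1) -> p1 = 1 -> 3/5 = 3/5
p1 -> p1 = 3/5 -> 3/5 = 1
~(p1 -> p1) = ~1 = 0
((p2 -> p1) -> p1) & ~(p1 -> p1) = 3/5 & 0 = 0
~(((p2 -> p1) -> p1) & ~(p1 -> p1)) = ~0 = 1
~~(((p2 -> p1) -> p1) & ~(p1 -> p1)) = ~1 = 0
~~(((p2 -> p1) -> p1) & ~(p1 -> p1)) -> (((p2 -> p1) -> p1) & ~(p1 -> p1)) = 0 -> 0 = 1
and checking the remaining 35 assignments likewise gives ≥ 1 in every case.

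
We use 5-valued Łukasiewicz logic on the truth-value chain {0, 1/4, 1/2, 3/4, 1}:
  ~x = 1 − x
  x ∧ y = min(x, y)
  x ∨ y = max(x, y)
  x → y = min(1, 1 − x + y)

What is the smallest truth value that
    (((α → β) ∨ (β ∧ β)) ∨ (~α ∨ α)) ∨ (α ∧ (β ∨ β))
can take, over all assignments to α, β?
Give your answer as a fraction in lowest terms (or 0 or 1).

Take α = 1/2, β = 0:
α → β = 1/2 → 0 = 1/2
β ∧ β = 0 ∧ 0 = 0
(α → β) ∨ (β ∧ β) = 1/2 ∨ 0 = 1/2
~α = ~1/2 = 1/2
~α ∨ α = 1/2 ∨ 1/2 = 1/2
((α → β) ∨ (β ∧ β)) ∨ (~α ∨ α) = 1/2 ∨ 1/2 = 1/2
β ∨ β = 0 ∨ 0 = 0
α ∧ (β ∨ β) = 1/2 ∧ 0 = 0
(((α → β) ∨ (β ∧ β)) ∨ (~α ∨ α)) ∨ (α ∧ (β ∨ β)) = 1/2 ∨ 0 = 1/2
No assignment yields a value below 1/2, so this is the minimum.

1/2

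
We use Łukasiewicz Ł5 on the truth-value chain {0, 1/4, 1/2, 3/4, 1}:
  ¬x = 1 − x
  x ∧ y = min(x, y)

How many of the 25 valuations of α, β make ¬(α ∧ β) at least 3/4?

16

value 1: 9 assignments (counts)
value 3/4: 7 assignments (counts)
value 1/2: 5 assignments
value 1/4: 3 assignments
value 0: 1 assignment
So 16 of the 25 assignments meet the threshold.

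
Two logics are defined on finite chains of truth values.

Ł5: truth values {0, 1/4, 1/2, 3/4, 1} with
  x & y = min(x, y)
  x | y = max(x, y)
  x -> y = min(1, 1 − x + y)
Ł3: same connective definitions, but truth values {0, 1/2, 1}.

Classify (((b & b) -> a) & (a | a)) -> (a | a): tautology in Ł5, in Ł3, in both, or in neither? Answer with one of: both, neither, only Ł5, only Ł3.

both

In Ł5: every assignment gives 1 — tautology.
In Ł3: every assignment gives 1 — tautology.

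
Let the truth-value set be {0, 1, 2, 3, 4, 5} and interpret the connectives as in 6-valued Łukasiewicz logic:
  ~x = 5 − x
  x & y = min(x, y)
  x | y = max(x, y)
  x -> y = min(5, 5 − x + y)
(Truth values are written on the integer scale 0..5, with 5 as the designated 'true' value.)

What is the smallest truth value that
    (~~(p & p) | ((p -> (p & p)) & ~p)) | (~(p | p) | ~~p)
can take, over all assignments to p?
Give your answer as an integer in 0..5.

Take p = 2:
p & p = 2 & 2 = 2
~(p & p) = ~2 = 3
~~(p & p) = ~3 = 2
p & p = 2 & 2 = 2
p -> (p & p) = 2 -> 2 = 5
~p = ~2 = 3
(p -> (p & p)) & ~p = 5 & 3 = 3
~~(p & p) | ((p -> (p & p)) & ~p) = 2 | 3 = 3
p | p = 2 | 2 = 2
~(p | p) = ~2 = 3
~p = ~2 = 3
~~p = ~3 = 2
~(p | p) | ~~p = 3 | 2 = 3
(~~(p & p) | ((p -> (p & p)) & ~p)) | (~(p | p) | ~~p) = 3 | 3 = 3
No assignment yields a value below 3, so this is the minimum.

3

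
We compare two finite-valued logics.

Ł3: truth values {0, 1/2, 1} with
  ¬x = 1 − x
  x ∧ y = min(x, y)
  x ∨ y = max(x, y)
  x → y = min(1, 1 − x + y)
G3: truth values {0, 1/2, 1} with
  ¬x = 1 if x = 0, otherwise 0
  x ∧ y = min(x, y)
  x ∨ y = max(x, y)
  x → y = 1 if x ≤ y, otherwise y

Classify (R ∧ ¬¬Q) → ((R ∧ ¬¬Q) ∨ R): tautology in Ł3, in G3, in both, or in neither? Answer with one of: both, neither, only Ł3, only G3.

both

In Ł3: every assignment gives 1 — tautology.
In G3: every assignment gives 1 — tautology.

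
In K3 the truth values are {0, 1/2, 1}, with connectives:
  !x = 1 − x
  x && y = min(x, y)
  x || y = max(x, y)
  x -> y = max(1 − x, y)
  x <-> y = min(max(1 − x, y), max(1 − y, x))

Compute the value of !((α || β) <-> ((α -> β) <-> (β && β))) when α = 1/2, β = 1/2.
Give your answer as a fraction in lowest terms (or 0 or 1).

1/2

α || β = 1/2 || 1/2 = 1/2
α -> β = 1/2 -> 1/2 = 1/2
β && β = 1/2 && 1/2 = 1/2
(α -> β) <-> (β && β) = 1/2 <-> 1/2 = 1/2
(α || β) <-> ((α -> β) <-> (β && β)) = 1/2 <-> 1/2 = 1/2
!((α || β) <-> ((α -> β) <-> (β && β))) = !1/2 = 1/2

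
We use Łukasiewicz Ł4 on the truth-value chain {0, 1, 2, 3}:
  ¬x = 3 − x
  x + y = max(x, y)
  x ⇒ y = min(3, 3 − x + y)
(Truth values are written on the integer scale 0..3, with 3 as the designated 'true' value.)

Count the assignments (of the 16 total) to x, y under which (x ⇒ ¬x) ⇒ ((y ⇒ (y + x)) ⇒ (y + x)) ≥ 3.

x = 0, y = 0 ↦ 0  <
x = 0, y = 1 ↦ 1  <
x = 0, y = 2 ↦ 2  <
x = 0, y = 3 ↦ 3  ≥
x = 1, y = 0 ↦ 1  <
x = 1, y = 1 ↦ 1  <
x = 1, y = 2 ↦ 2  <
x = 1, y = 3 ↦ 3  ≥
x = 2, y = 0 ↦ 3  ≥
x = 2, y = 1 ↦ 3  ≥
x = 2, y = 2 ↦ 3  ≥
x = 2, y = 3 ↦ 3  ≥
x = 3, y = 0 ↦ 3  ≥
x = 3, y = 1 ↦ 3  ≥
x = 3, y = 2 ↦ 3  ≥
x = 3, y = 3 ↦ 3  ≥
So 10 of the 16 assignments meet the threshold.

10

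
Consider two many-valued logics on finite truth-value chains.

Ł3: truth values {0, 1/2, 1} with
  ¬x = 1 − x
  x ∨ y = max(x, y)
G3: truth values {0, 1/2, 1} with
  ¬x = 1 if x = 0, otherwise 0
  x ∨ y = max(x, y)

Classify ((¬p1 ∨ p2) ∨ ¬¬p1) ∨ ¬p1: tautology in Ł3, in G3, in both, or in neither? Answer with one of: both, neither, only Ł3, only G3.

only G3

In Ł3: at p1 = 1/2, p2 = 0 the value is 1/2 — not a tautology.
In G3: every assignment gives 1 — tautology.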